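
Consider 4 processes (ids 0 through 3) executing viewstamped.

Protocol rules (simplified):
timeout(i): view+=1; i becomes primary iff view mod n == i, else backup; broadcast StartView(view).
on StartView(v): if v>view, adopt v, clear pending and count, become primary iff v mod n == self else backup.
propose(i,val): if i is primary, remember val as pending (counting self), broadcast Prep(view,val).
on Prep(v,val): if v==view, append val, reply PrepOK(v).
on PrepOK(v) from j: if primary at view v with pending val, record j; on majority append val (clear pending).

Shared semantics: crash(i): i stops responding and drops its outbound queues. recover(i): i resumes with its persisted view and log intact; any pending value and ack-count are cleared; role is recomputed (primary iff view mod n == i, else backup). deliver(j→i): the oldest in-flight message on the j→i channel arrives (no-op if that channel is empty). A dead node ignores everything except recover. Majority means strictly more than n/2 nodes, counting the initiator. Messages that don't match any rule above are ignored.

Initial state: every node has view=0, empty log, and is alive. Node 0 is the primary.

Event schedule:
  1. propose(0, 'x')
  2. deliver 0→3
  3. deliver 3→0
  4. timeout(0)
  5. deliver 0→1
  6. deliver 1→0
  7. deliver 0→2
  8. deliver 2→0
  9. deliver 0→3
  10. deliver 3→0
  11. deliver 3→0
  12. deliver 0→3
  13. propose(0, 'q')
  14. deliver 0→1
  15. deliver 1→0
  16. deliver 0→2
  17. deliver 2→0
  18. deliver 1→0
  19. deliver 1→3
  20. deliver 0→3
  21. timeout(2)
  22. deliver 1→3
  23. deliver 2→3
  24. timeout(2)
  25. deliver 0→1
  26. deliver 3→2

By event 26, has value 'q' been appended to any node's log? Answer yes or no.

after 1 — propose(0,'x'): ·
after 2 — deliver 0→3: n3:back/v0/[x]
after 3 — deliver 3→0: ·
after 4 — timeout(0): n0:back/v1/[-]
after 5 — deliver 0→1: n1:back/v0/[x]
after 6 — deliver 1→0: ·
after 7 — deliver 0→2: n2:back/v0/[x]
after 8 — deliver 2→0: ·
after 9 — deliver 0→3: n3:back/v1/[x]
after 10 — deliver 3→0: ·
after 11 — deliver 3→0: ·
after 12 — deliver 0→3: ·
after 13 — propose(0,'q'): ·
after 14 — deliver 0→1: n1:prim/v1/[x]
after 15 — deliver 1→0: ·
after 16 — deliver 0→2: n2:back/v1/[x]
after 17 — deliver 2→0: ·
after 18 — deliver 1→0: ·
after 19 — deliver 1→3: ·
after 20 — deliver 0→3: ·
after 21 — timeout(2): n2:prim/v2/[x]
after 22 — deliver 1→3: ·
after 23 — deliver 2→3: n3:back/v2/[x]
after 24 — timeout(2): n2:back/v3/[x]
after 25 — deliver 0→1: ·
after 26 — deliver 3→2: ·

no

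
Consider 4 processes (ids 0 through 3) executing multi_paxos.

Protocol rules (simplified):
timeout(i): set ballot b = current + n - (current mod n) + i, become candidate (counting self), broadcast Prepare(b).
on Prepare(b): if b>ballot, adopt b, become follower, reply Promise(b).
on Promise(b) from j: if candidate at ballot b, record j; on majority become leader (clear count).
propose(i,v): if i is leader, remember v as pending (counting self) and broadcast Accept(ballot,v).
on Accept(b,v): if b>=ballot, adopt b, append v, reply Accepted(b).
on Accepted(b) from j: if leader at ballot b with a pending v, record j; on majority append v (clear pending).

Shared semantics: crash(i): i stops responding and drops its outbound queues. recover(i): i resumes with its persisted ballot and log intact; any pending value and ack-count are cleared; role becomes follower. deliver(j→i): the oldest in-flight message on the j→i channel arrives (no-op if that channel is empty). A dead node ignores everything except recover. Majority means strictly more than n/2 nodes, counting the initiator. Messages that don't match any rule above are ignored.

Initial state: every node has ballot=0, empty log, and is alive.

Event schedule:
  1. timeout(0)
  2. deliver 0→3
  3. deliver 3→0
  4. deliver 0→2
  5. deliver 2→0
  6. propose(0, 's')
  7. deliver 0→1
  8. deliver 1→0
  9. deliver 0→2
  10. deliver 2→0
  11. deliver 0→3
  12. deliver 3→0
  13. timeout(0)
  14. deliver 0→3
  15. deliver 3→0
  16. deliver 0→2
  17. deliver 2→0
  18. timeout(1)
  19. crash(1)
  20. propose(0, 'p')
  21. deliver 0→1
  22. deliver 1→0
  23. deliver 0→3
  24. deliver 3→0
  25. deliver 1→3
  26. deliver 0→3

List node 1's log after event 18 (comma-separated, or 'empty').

1. timeout(0):  <0:cand b4 ->
2. deliver 0→3:  <3:foll b4 ->
3. deliver 3→0:  nop
4. deliver 0→2:  <2:foll b4 ->
5. deliver 2→0:  <0:lead b4 ->
6. propose(0,'s'):  nop
7. deliver 0→1:  <1:foll b4 ->
8. deliver 1→0:  nop
9. deliver 0→2:  <2:foll b4 s>
10. deliver 2→0:  nop
11. deliver 0→3:  <3:foll b4 s>
12. deliver 3→0:  <0:lead b4 s>
13. timeout(0):  <0:cand b8 s>
14. deliver 0→3:  <3:foll b8 s>
15. deliver 3→0:  nop
16. deliver 0→2:  <2:foll b8 s>
17. deliver 2→0:  <0:lead b8 s>
18. timeout(1):  <1:cand b9 ->

empty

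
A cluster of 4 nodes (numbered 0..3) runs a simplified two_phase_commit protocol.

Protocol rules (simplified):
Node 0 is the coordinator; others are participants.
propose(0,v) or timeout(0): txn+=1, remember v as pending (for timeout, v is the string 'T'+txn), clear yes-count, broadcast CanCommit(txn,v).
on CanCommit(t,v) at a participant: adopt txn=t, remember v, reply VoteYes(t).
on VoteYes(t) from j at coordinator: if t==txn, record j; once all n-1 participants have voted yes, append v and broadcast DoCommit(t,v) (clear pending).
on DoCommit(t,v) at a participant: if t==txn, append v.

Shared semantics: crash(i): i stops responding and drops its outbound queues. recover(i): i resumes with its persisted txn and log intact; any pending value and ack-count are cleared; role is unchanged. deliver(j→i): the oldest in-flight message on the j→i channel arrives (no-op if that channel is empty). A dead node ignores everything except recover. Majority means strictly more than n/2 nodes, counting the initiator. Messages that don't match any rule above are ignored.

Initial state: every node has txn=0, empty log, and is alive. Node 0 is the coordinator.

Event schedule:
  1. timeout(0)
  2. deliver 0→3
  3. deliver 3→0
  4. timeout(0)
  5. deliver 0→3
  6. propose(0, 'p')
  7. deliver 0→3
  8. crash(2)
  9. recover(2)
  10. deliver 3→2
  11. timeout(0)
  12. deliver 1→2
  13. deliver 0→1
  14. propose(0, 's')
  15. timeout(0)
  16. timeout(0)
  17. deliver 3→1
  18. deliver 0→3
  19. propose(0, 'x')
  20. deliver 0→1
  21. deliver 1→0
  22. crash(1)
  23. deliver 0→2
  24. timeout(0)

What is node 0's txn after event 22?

[1] timeout(0) → N0(coor t1 [-])
[2] deliver 0→3 → N3(part t1 [-])
[3] deliver 3→0 → ∅
[4] timeout(0) → N0(coor t2 [-])
[5] deliver 0→3 → N3(part t2 [-])
[6] propose(0,'p') → N0(coor t3 [-])
[7] deliver 0→3 → N3(part t3 [-])
[8] crash(2) → N2(✗part t0 [-])
[9] recover(2) → N2(part t0 [-])
[10] deliver 3→2 → ∅
[11] timeout(0) → N0(coor t4 [-])
[12] deliver 1→2 → ∅
[13] deliver 0→1 → N1(part t1 [-])
[14] propose(0,'s') → N0(coor t5 [-])
[15] timeout(0) → N0(coor t6 [-])
[16] timeout(0) → N0(coor t7 [-])
[17] deliver 3→1 → ∅
[18] deliver 0→3 → N3(part t4 [-])
[19] propose(0,'x') → N0(coor t8 [-])
[20] deliver 0→1 → N1(part t2 [-])
[21] deliver 1→0 → ∅
[22] crash(1) → N1(✗part t2 [-])

8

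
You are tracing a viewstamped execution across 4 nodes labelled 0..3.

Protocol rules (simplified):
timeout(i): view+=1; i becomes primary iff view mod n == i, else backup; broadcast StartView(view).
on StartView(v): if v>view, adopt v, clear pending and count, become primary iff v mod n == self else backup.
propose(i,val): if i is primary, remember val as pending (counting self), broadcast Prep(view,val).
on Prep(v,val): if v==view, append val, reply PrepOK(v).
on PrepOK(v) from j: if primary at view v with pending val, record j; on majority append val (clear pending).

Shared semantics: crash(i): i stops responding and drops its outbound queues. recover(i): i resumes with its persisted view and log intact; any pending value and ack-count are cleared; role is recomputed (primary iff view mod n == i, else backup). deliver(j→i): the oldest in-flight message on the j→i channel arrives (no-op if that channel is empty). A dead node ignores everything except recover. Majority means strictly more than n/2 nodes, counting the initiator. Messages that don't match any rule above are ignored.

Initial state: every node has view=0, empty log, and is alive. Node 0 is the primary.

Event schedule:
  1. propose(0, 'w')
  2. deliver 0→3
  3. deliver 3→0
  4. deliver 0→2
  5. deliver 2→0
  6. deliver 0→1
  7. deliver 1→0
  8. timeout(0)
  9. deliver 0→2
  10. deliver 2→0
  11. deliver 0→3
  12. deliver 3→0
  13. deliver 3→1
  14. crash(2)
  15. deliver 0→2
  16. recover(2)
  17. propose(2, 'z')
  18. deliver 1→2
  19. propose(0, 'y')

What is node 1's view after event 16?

after 1 — propose(0,'w'): ·
after 2 — deliver 0→3: n3:back/v0/[w]
after 3 — deliver 3→0: ·
after 4 — deliver 0→2: n2:back/v0/[w]
after 5 — deliver 2→0: n0:prim/v0/[w]
after 6 — deliver 0→1: n1:back/v0/[w]
after 7 — deliver 1→0: ·
after 8 — timeout(0): n0:back/v1/[w]
after 9 — deliver 0→2: n2:back/v1/[w]
after 10 — deliver 2→0: ·
after 11 — deliver 0→3: n3:back/v1/[w]
after 12 — deliver 3→0: ·
after 13 — deliver 3→1: ·
after 14 — crash(2): n2:✗back/v1/[w]
after 15 — deliver 0→2: ·
after 16 — recover(2): n2:back/v1/[w]

0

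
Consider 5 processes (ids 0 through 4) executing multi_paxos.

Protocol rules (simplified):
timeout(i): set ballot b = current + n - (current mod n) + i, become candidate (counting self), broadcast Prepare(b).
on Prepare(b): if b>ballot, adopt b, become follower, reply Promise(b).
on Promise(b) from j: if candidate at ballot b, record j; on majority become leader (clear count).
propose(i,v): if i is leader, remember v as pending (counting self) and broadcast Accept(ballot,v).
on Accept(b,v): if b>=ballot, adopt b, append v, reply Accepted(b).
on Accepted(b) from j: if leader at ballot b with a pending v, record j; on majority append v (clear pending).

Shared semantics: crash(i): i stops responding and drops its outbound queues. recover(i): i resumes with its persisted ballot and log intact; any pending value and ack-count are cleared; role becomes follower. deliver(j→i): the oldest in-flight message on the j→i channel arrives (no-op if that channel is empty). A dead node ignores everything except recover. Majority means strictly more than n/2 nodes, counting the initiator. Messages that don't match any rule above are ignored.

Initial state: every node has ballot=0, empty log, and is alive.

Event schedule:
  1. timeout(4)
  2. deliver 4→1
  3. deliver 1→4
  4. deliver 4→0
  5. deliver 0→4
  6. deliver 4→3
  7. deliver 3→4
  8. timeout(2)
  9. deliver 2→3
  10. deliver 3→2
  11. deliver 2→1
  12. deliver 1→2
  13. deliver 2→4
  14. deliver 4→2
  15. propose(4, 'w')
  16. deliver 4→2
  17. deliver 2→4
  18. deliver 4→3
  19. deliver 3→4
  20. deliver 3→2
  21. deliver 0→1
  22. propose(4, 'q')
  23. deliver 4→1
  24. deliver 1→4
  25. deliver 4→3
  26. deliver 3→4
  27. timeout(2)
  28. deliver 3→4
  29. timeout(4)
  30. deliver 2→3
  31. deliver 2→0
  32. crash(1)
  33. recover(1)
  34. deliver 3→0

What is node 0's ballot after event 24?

[1] timeout(4) → N4(cand b9 [-])
[2] deliver 4→1 → N1(foll b9 [-])
[3] deliver 1→4 → ∅
[4] deliver 4→0 → N0(foll b9 [-])
[5] deliver 0→4 → N4(lead b9 [-])
[6] deliver 4→3 → N3(foll b9 [-])
[7] deliver 3→4 → ∅
[8] timeout(2) → N2(cand b7 [-])
[9] deliver 2→3 → ∅
[10] deliver 3→2 → ∅
[11] deliver 2→1 → ∅
[12] deliver 1→2 → ∅
[13] deliver 2→4 → ∅
[14] deliver 4→2 → N2(foll b9 [-])
[15] propose(4,'w') → ∅
[16] deliver 4→2 → N2(foll b9 [w])
[17] deliver 2→4 → ∅
[18] deliver 4→3 → N3(foll b9 [w])
[19] deliver 3→4 → ∅
[20] deliver 3→2 → ∅
[21] deliver 0→1 → ∅
[22] propose(4,'q') → ∅
[23] deliver 4→1 → N1(foll b9 [w])
[24] deliver 1→4 → ∅

9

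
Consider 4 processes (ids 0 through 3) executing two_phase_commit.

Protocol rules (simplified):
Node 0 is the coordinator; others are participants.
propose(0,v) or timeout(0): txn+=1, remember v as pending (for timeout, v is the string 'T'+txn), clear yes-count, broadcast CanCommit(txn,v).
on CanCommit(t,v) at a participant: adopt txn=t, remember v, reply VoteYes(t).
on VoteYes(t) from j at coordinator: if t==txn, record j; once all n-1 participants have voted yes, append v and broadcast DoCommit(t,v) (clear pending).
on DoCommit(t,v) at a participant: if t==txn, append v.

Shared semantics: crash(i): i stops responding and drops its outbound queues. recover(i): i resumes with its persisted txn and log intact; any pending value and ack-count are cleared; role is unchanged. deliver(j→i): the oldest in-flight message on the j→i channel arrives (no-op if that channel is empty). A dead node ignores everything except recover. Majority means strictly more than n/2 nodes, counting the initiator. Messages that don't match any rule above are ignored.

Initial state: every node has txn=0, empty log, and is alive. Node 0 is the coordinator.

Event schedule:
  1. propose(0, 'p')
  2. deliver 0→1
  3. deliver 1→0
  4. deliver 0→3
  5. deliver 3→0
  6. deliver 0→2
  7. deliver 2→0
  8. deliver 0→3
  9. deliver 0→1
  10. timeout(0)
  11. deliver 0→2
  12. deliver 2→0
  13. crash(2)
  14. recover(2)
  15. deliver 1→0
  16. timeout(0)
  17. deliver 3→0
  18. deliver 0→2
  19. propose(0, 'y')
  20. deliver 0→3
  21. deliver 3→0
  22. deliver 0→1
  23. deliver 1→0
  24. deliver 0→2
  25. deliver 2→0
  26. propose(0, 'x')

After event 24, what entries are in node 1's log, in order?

e1 propose(0,'p'): 0[coor,t=1,-]
e2 deliver 0→1: 1[part,t=1,-]
e3 deliver 1→0: ·
e4 deliver 0→3: 3[part,t=1,-]
e5 deliver 3→0: ·
e6 deliver 0→2: 2[part,t=1,-]
e7 deliver 2→0: 0[coor,t=1,p]
e8 deliver 0→3: 3[part,t=1,p]
e9 deliver 0→1: 1[part,t=1,p]
e10 timeout(0): 0[coor,t=2,p]
e11 deliver 0→2: 2[part,t=1,p]
e12 deliver 2→0: ·
e13 crash(2): 2[✗part,t=1,p]
e14 recover(2): 2[part,t=1,p]
e15 deliver 1→0: ·
e16 timeout(0): 0[coor,t=3,p]
e17 deliver 3→0: ·
e18 deliver 0→2: 2[part,t=2,p]
e19 propose(0,'y'): 0[coor,t=4,p]
e20 deliver 0→3: 3[part,t=2,p]
e21 deliver 3→0: ·
e22 deliver 0→1: 1[part,t=2,p]
e23 deliver 1→0: ·
e24 deliver 0→2: 2[part,t=3,p]

p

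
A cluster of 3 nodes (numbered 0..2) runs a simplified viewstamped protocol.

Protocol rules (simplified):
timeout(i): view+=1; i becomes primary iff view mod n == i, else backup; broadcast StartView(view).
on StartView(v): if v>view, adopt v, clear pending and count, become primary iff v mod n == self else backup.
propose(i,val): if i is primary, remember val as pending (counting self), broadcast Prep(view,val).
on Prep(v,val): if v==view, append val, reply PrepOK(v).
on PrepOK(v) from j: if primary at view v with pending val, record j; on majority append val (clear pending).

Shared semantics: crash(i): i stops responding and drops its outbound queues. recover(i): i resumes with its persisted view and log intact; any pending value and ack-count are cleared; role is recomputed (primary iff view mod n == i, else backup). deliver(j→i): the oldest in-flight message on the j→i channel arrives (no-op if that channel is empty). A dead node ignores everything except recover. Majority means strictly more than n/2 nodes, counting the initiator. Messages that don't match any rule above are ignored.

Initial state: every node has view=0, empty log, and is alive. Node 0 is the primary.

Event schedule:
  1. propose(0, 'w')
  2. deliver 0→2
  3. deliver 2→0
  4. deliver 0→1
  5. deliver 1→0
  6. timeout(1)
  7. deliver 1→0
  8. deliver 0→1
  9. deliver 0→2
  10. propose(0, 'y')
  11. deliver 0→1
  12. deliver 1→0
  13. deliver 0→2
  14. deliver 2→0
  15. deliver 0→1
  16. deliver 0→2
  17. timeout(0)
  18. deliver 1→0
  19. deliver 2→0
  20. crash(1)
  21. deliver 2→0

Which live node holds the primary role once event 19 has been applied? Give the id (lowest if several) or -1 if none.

1

[1] propose(0,'w') → ∅
[2] deliver 0→2 → N2(back v0 [w])
[3] deliver 2→0 → N0(prim v0 [w])
[4] deliver 0→1 → N1(back v0 [w])
[5] deliver 1→0 → ∅
[6] timeout(1) → N1(prim v1 [w])
[7] deliver 1→0 → N0(back v1 [w])
[8] deliver 0→1 → ∅
[9] deliver 0→2 → ∅
[10] propose(0,'y') → ∅
[11] deliver 0→1 → ∅
[12] deliver 1→0 → ∅
[13] deliver 0→2 → ∅
[14] deliver 2→0 → ∅
[15] deliver 0→1 → ∅
[16] deliver 0→2 → ∅
[17] timeout(0) → N0(back v2 [w])
[18] deliver 1→0 → ∅
[19] deliver 2→0 → ∅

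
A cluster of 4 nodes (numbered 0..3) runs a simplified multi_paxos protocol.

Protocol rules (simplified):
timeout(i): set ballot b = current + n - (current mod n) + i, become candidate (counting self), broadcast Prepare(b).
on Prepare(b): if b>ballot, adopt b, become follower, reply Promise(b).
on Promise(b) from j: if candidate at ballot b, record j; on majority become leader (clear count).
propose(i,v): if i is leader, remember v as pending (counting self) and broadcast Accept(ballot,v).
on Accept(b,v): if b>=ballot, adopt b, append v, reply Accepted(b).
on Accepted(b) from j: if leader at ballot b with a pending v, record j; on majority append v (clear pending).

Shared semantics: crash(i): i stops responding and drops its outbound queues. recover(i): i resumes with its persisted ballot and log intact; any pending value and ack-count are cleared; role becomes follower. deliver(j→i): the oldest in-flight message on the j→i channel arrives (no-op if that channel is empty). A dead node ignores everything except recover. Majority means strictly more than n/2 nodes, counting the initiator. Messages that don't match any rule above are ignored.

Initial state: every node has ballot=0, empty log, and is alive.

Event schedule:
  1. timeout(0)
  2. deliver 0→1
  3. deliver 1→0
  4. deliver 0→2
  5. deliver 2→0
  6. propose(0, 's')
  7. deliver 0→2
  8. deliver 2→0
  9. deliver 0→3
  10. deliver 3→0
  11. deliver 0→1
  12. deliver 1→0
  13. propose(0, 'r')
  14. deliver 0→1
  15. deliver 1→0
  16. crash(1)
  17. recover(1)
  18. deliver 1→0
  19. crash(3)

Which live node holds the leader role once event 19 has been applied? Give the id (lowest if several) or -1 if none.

0

e1 timeout(0): 0[cand,b=4,-]
e2 deliver 0→1: 1[foll,b=4,-]
e3 deliver 1→0: ·
e4 deliver 0→2: 2[foll,b=4,-]
e5 deliver 2→0: 0[lead,b=4,-]
e6 propose(0,'s'): ·
e7 deliver 0→2: 2[foll,b=4,s]
e8 deliver 2→0: ·
e9 deliver 0→3: 3[foll,b=4,-]
e10 deliver 3→0: ·
e11 deliver 0→1: 1[foll,b=4,s]
e12 deliver 1→0: 0[lead,b=4,s]
e13 propose(0,'r'): ·
e14 deliver 0→1: 1[foll,b=4,s,r]
e15 deliver 1→0: ·
e16 crash(1): 1[✗foll,b=4,s,r]
e17 recover(1): 1[foll,b=4,s,r]
e18 deliver 1→0: ·
e19 crash(3): 3[✗foll,b=4,-]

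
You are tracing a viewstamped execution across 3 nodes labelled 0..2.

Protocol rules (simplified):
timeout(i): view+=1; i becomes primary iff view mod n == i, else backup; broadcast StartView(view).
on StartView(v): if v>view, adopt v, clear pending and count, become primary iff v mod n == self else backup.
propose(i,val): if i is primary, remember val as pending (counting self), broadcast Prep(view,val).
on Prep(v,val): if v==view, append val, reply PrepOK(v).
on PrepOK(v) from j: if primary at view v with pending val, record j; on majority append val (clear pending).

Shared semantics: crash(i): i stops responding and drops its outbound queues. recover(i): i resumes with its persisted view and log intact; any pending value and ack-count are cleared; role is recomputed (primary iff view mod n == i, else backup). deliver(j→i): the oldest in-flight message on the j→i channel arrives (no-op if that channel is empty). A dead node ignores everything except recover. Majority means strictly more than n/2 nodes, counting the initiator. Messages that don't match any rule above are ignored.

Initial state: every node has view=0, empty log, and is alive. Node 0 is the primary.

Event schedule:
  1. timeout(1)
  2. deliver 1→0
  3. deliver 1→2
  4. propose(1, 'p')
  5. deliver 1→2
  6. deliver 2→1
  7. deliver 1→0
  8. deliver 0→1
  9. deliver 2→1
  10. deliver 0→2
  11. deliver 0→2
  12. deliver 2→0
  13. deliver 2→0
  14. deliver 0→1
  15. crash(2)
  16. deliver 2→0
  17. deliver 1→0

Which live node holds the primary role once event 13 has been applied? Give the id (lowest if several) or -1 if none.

1

after 1 — timeout(1): n1:prim/v1/[-]
after 2 — deliver 1→0: n0:back/v1/[-]
after 3 — deliver 1→2: n2:back/v1/[-]
after 4 — propose(1,'p'): ·
after 5 — deliver 1→2: n2:back/v1/[p]
after 6 — deliver 2→1: n1:prim/v1/[p]
after 7 — deliver 1→0: n0:back/v1/[p]
after 8 — deliver 0→1: ·
after 9 — deliver 2→1: ·
after 10 — deliver 0→2: ·
after 11 — deliver 0→2: ·
after 12 — deliver 2→0: ·
after 13 — deliver 2→0: ·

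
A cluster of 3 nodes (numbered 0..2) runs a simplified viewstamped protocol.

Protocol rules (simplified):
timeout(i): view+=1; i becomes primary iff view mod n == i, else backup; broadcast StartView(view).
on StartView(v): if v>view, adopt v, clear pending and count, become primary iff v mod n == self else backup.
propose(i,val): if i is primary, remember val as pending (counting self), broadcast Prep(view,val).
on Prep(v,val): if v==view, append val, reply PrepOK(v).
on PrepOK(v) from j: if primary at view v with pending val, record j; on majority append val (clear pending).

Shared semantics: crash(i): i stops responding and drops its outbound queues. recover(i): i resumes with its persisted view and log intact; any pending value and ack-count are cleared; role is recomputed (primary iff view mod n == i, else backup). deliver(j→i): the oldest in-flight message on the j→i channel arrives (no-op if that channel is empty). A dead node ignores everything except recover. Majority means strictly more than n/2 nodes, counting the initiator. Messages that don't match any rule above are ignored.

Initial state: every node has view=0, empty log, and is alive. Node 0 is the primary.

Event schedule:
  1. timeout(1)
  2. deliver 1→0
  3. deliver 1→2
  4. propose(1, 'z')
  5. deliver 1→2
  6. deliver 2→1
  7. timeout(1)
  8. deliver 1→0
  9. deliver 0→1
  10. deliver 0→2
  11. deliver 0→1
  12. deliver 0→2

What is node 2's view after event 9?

1

step 1 timeout(1): 1={prim,v=1,log=-}
step 2 deliver 1→0: 0={back,v=1,log=-}
step 3 deliver 1→2: 2={back,v=1,log=-}
step 4 propose(1,'z'): —
step 5 deliver 1→2: 2={back,v=1,log=z}
step 6 deliver 2→1: 1={prim,v=1,log=z}
step 7 timeout(1): 1={back,v=2,log=z}
step 8 deliver 1→0: 0={back,v=1,log=z}
step 9 deliver 0→1: —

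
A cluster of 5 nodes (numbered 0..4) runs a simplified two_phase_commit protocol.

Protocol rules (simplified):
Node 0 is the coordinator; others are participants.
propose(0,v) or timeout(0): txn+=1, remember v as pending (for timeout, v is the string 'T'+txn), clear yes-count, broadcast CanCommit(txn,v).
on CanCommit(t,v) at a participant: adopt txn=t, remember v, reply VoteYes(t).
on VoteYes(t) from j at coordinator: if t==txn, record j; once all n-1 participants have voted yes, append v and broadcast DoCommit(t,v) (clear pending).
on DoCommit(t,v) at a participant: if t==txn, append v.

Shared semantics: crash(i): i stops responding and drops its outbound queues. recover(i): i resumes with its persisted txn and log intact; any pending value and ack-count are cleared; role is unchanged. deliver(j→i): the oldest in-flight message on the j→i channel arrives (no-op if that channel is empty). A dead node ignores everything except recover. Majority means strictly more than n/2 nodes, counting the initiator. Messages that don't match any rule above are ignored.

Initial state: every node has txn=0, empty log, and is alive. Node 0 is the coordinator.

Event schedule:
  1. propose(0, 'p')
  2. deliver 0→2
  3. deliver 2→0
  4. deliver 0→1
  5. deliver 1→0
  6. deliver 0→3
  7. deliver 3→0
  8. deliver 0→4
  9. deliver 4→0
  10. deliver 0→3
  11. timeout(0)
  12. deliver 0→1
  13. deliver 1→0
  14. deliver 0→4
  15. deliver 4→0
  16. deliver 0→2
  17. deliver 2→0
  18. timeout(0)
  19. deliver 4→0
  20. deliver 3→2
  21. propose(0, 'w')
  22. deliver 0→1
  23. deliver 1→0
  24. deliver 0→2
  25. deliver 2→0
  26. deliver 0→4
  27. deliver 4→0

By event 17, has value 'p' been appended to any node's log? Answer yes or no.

step 1 propose(0,'p'): 0={coor,t=1,log=-}
step 2 deliver 0→2: 2={part,t=1,log=-}
step 3 deliver 2→0: —
step 4 deliver 0→1: 1={part,t=1,log=-}
step 5 deliver 1→0: —
step 6 deliver 0→3: 3={part,t=1,log=-}
step 7 deliver 3→0: —
step 8 deliver 0→4: 4={part,t=1,log=-}
step 9 deliver 4→0: 0={coor,t=1,log=p}
step 10 deliver 0→3: 3={part,t=1,log=p}
step 11 timeout(0): 0={coor,t=2,log=p}
step 12 deliver 0→1: 1={part,t=1,log=p}
step 13 deliver 1→0: —
step 14 deliver 0→4: 4={part,t=1,log=p}
step 15 deliver 4→0: —
step 16 deliver 0→2: 2={part,t=1,log=p}
step 17 deliver 2→0: —

yes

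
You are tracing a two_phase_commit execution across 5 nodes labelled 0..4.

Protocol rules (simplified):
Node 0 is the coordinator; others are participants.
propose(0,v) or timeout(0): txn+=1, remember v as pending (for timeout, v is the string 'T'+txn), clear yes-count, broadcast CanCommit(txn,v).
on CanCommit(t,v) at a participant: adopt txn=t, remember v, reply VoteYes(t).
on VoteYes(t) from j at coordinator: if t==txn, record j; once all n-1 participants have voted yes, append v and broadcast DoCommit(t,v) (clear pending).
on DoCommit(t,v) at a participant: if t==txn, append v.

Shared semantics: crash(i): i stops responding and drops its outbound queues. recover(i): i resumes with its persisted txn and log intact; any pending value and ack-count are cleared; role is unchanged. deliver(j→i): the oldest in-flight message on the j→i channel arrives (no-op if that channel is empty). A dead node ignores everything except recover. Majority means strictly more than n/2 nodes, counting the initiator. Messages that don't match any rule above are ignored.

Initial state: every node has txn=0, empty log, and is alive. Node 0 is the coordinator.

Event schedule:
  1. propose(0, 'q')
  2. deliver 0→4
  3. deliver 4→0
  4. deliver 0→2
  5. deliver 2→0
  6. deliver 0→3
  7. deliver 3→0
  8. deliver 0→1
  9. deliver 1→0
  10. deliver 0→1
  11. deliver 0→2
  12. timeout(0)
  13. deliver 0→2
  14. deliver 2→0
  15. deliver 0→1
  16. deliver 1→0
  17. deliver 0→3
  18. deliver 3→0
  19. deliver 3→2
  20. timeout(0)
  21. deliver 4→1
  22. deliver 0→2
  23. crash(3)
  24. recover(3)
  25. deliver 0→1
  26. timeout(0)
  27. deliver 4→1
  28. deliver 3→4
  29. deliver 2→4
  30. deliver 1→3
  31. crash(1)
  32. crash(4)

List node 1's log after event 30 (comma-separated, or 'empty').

step 1 propose(0,'q'): 0={coor,t=1,log=-}
step 2 deliver 0→4: 4={part,t=1,log=-}
step 3 deliver 4→0: —
step 4 deliver 0→2: 2={part,t=1,log=-}
step 5 deliver 2→0: —
step 6 deliver 0→3: 3={part,t=1,log=-}
step 7 deliver 3→0: —
step 8 deliver 0→1: 1={part,t=1,log=-}
step 9 deliver 1→0: 0={coor,t=1,log=q}
step 10 deliver 0→1: 1={part,t=1,log=q}
step 11 deliver 0→2: 2={part,t=1,log=q}
step 12 timeout(0): 0={coor,t=2,log=q}
step 13 deliver 0→2: 2={part,t=2,log=q}
step 14 deliver 2→0: —
step 15 deliver 0→1: 1={part,t=2,log=q}
step 16 deliver 1→0: —
step 17 deliver 0→3: 3={part,t=1,log=q}
step 18 deliver 3→0: —
step 19 deliver 3→2: —
step 20 timeout(0): 0={coor,t=3,log=q}
step 21 deliver 4→1: —
step 22 deliver 0→2: 2={part,t=3,log=q}
step 23 crash(3): 3={✗part,t=1,log=q}
step 24 recover(3): 3={part,t=1,log=q}
step 25 deliver 0→1: 1={part,t=3,log=q}
step 26 timeout(0): 0={coor,t=4,log=q}
step 27 deliver 4→1: —
step 28 deliver 3→4: —
step 29 deliver 2→4: —
step 30 deliver 1→3: —

q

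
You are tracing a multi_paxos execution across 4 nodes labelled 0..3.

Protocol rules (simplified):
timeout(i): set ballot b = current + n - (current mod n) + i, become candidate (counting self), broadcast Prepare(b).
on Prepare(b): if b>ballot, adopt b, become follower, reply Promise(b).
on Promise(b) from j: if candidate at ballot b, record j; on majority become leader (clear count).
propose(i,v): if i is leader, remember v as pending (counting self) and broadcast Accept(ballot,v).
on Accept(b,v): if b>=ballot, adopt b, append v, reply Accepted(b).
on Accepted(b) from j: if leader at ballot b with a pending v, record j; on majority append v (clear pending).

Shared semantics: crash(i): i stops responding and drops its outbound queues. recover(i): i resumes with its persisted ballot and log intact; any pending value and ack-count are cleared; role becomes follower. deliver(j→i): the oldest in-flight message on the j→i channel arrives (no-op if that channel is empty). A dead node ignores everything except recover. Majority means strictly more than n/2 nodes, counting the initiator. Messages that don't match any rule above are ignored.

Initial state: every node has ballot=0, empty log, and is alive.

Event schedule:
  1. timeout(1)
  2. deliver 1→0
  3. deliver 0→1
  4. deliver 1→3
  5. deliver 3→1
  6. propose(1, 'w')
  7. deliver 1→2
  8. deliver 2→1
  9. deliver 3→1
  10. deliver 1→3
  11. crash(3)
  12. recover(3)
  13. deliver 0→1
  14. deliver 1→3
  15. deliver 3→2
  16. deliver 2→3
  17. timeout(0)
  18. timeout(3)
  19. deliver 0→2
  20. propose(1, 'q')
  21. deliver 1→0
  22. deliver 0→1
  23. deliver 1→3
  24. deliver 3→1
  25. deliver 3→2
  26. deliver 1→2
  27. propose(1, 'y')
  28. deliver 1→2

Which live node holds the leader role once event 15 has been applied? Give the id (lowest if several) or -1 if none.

step 1 timeout(1): 1={cand,b=5,log=-}
step 2 deliver 1→0: 0={foll,b=5,log=-}
step 3 deliver 0→1: —
step 4 deliver 1→3: 3={foll,b=5,log=-}
step 5 deliver 3→1: 1={lead,b=5,log=-}
step 6 propose(1,'w'): —
step 7 deliver 1→2: 2={foll,b=5,log=-}
step 8 deliver 2→1: —
step 9 deliver 3→1: —
step 10 deliver 1→3: 3={foll,b=5,log=w}
step 11 crash(3): 3={✗foll,b=5,log=w}
step 12 recover(3): 3={foll,b=5,log=w}
step 13 deliver 0→1: —
step 14 deliver 1→3: —
step 15 deliver 3→2: —

1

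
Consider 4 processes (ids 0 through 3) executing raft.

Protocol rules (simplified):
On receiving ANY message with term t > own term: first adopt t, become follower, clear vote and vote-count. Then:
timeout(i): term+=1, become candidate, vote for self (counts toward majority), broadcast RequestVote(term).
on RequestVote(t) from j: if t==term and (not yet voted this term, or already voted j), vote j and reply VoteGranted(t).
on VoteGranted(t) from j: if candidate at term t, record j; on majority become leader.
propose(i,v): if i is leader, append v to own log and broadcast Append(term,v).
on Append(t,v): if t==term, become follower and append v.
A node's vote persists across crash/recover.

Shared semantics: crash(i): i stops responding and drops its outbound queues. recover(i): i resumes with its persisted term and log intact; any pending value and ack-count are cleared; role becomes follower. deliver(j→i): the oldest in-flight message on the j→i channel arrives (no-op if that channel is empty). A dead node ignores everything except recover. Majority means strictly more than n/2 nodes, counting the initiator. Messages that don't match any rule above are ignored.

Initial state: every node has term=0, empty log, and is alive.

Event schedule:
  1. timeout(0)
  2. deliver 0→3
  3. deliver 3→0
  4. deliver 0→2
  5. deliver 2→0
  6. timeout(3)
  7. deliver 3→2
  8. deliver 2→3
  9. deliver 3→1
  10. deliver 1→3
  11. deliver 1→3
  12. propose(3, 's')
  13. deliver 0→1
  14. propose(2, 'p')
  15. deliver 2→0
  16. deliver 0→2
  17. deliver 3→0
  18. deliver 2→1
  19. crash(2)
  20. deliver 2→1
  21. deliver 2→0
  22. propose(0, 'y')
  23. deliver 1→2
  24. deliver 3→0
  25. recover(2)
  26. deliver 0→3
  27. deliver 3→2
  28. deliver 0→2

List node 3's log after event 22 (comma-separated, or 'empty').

s

step 1 timeout(0): 0={cand,t=1,log=-}
step 2 deliver 0→3: 3={foll,t=1,log=-}
step 3 deliver 3→0: —
step 4 deliver 0→2: 2={foll,t=1,log=-}
step 5 deliver 2→0: 0={lead,t=1,log=-}
step 6 timeout(3): 3={cand,t=2,log=-}
step 7 deliver 3→2: 2={foll,t=2,log=-}
step 8 deliver 2→3: —
step 9 deliver 3→1: 1={foll,t=2,log=-}
step 10 deliver 1→3: 3={lead,t=2,log=-}
step 11 deliver 1→3: —
step 12 propose(3,'s'): 3={lead,t=2,log=s}
step 13 deliver 0→1: —
step 14 propose(2,'p'): —
step 15 deliver 2→0: —
step 16 deliver 0→2: —
step 17 deliver 3→0: 0={foll,t=2,log=-}
step 18 deliver 2→1: —
step 19 crash(2): 2={✗foll,t=2,log=-}
step 20 deliver 2→1: —
step 21 deliver 2→0: —
step 22 propose(0,'y'): —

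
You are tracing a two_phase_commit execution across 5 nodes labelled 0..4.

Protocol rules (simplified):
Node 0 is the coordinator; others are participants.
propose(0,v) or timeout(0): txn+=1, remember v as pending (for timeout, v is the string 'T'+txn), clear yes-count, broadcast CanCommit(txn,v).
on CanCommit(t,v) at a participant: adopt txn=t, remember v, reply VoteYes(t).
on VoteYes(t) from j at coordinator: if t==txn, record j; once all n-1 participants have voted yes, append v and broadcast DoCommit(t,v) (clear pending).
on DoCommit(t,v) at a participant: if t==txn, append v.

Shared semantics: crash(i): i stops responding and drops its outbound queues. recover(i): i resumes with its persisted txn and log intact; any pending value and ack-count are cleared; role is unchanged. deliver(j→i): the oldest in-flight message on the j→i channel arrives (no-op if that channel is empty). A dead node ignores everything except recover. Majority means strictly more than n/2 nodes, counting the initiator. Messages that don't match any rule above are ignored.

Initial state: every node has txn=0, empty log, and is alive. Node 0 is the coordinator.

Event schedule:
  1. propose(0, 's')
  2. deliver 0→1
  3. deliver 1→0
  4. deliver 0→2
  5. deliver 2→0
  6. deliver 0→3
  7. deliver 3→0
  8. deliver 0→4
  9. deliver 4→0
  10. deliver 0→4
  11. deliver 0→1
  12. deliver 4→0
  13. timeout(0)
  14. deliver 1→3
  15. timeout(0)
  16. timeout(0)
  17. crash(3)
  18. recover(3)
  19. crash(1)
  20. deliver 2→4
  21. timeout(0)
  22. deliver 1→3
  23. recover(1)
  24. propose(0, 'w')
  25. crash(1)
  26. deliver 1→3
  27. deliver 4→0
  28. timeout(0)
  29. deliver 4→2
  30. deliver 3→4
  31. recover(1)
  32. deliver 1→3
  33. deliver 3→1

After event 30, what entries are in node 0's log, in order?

step 1 propose(0,'s'): 0={coor,t=1,log=-}
step 2 deliver 0→1: 1={part,t=1,log=-}
step 3 deliver 1→0: —
step 4 deliver 0→2: 2={part,t=1,log=-}
step 5 deliver 2→0: —
step 6 deliver 0→3: 3={part,t=1,log=-}
step 7 deliver 3→0: —
step 8 deliver 0→4: 4={part,t=1,log=-}
step 9 deliver 4→0: 0={coor,t=1,log=s}
step 10 deliver 0→4: 4={part,t=1,log=s}
step 11 deliver 0→1: 1={part,t=1,log=s}
step 12 deliver 4→0: —
step 13 timeout(0): 0={coor,t=2,log=s}
step 14 deliver 1→3: —
step 15 timeout(0): 0={coor,t=3,log=s}
step 16 timeout(0): 0={coor,t=4,log=s}
step 17 crash(3): 3={✗part,t=1,log=-}
step 18 recover(3): 3={part,t=1,log=-}
step 19 crash(1): 1={✗part,t=1,log=s}
step 20 deliver 2→4: —
step 21 timeout(0): 0={coor,t=5,log=s}
step 22 deliver 1→3: —
step 23 recover(1): 1={part,t=1,log=s}
step 24 propose(0,'w'): 0={coor,t=6,log=s}
step 25 crash(1): 1={✗part,t=1,log=s}
step 26 deliver 1→3: —
step 27 deliver 4→0: —
step 28 timeout(0): 0={coor,t=7,log=s}
step 29 deliver 4→2: —
step 30 deliver 3→4: —

s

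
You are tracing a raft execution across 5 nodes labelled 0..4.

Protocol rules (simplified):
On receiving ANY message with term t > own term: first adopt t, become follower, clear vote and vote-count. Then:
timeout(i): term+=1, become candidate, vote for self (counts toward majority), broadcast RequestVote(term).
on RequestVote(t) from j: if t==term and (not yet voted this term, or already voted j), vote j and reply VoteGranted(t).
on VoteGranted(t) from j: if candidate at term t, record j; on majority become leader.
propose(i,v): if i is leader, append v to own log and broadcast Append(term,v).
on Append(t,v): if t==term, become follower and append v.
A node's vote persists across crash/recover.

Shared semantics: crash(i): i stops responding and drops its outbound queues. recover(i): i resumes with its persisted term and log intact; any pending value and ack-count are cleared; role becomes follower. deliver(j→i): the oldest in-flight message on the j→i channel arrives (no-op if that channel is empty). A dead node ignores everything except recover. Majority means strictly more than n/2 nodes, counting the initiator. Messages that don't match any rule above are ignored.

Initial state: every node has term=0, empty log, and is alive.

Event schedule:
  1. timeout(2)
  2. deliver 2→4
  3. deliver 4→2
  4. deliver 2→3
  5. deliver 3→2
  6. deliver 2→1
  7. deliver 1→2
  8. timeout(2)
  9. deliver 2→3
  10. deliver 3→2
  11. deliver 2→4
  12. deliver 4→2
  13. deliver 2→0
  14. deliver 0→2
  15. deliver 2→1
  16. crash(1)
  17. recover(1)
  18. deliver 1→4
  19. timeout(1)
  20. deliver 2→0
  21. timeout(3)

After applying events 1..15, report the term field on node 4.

2

1. timeout(2):  <2:cand t1 ->
2. deliver 2→4:  <4:foll t1 ->
3. deliver 4→2:  nop
4. deliver 2→3:  <3:foll t1 ->
5. deliver 3→2:  <2:lead t1 ->
6. deliver 2→1:  <1:foll t1 ->
7. deliver 1→2:  nop
8. timeout(2):  <2:cand t2 ->
9. deliver 2→3:  <3:foll t2 ->
10. deliver 3→2:  nop
11. deliver 2→4:  <4:foll t2 ->
12. deliver 4→2:  <2:lead t2 ->
13. deliver 2→0:  <0:foll t1 ->
14. deliver 0→2:  nop
15. deliver 2→1:  <1:foll t2 ->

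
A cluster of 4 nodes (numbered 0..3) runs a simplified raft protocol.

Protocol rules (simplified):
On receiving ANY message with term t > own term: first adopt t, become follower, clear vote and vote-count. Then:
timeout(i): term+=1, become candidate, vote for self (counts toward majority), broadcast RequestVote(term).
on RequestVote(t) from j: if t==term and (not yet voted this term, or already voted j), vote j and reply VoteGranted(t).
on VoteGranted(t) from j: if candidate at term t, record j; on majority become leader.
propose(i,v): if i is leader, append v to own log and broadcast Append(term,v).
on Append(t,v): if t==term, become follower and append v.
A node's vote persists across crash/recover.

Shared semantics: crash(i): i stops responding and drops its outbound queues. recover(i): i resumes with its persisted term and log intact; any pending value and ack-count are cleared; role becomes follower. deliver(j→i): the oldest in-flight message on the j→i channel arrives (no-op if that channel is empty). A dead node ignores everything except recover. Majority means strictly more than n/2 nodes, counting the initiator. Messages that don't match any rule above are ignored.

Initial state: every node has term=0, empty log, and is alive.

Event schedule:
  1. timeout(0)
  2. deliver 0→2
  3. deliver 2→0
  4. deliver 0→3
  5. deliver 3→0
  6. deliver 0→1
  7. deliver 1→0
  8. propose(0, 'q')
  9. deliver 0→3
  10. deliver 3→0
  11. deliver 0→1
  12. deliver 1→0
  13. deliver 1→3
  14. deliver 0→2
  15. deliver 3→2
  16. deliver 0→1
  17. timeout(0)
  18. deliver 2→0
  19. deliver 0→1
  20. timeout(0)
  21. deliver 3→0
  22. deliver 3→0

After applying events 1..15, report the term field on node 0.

step 1 timeout(0): 0={cand,t=1,log=-}
step 2 deliver 0→2: 2={foll,t=1,log=-}
step 3 deliver 2→0: —
step 4 deliver 0→3: 3={foll,t=1,log=-}
step 5 deliver 3→0: 0={lead,t=1,log=-}
step 6 deliver 0→1: 1={foll,t=1,log=-}
step 7 deliver 1→0: —
step 8 propose(0,'q'): 0={lead,t=1,log=q}
step 9 deliver 0→3: 3={foll,t=1,log=q}
step 10 deliver 3→0: —
step 11 deliver 0→1: 1={foll,t=1,log=q}
step 12 deliver 1→0: —
step 13 deliver 1→3: —
step 14 deliver 0→2: 2={foll,t=1,log=q}
step 15 deliver 3→2: —

1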